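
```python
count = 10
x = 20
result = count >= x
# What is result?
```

Trace:
`count = 10` → count = 10
`x = 20` → x = 20
`result = count >= x` → result = False
So result = False

Answer: False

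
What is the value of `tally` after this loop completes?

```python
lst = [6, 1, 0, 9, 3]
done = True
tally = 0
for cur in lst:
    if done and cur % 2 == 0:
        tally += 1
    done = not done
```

Count even values at even positions
`tally` takes the values: 0 → 1 → 2

Answer: 2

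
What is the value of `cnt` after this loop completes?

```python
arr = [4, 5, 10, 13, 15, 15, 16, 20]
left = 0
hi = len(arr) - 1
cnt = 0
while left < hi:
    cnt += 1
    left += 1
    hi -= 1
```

Iterations until pointers meet (list length 8)
`cnt` takes the values: 0 → 1 → 2 → 3 → 4

Answer: 4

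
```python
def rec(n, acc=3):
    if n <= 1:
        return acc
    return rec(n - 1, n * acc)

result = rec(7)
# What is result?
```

Accumulator trace (n, acc): (7, 3) -> (6, 21) -> (5, 126) -> (4, 630) -> (3, 2520) -> (2, 7560) -> (1, 15120) -> return 15120

Answer: 15120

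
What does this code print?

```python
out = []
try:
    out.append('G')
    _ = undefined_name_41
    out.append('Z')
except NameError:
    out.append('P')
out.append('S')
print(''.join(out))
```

Execution trace: 'G' (try body) → 'P' (except NameError) → 'S' (after the try/except). Output: GPS

Answer: GPS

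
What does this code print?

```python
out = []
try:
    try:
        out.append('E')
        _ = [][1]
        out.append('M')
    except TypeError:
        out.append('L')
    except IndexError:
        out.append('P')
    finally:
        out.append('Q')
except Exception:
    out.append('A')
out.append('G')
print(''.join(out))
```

Execution trace: 'E' (inner try body) → 'P' (inner except IndexError) → 'Q' (inner finally) → 'G' (after the try/except). Output: EPQG

Answer: EPQG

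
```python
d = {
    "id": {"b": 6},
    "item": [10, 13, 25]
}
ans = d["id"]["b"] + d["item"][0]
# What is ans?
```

Trace:
`d = { ...` → d = {'id': {'b': 6}, 'item': [10, 13, 25]}
`ans = d["id"]["b"] + d["item"][0]` → ans = 16
So ans = 16

Answer: 16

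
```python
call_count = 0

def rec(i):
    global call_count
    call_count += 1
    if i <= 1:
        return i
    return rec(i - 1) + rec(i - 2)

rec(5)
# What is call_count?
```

Calls(i) = 1 + Calls(i-1) + Calls(i-2); Calls(0)=Calls(1)=1. For i=5 this gives 15.

Answer: 15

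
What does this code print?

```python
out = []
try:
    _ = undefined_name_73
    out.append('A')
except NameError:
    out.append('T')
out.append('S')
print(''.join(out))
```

Execution trace: 'T' (except NameError) → 'S' (after the try/except). Output: TS

Answer: TS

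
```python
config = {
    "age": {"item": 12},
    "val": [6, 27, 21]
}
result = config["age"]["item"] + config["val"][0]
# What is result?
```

Trace:
`config = { ...` → config = {'age': {'item': 12}, 'val': [6, 27, 21]}
`result = config["age"]["item"] + config["val"][0]` → result = 18
So result = 18

Answer: 18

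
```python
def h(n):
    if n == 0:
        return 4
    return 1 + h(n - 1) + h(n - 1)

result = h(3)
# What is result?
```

h(n) = 1 + 2·h(n-1), h(0)=4. Closed form: (4+1)·2^3 - 1 = 39.

Answer: 39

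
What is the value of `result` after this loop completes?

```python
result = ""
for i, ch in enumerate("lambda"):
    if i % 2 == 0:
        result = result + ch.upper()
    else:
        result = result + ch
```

Uppercase even positions in 'lambda'
`result` takes the values: "" → "L" → "La" → "LaM" → "LaMb" → "LaMbD" → "LaMbDa"

Answer: "LaMbDa"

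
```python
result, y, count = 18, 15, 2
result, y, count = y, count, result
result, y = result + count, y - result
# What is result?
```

Trace:
`result, y, count = 18, 15, 2` → result = 18; y = 15; count = 2
`result, y, count = y, count, result` → result = 15; y = 2; count = 18
`result, y = result + count, y - result` → result = 33; y = -13
So result = 33

Answer: 33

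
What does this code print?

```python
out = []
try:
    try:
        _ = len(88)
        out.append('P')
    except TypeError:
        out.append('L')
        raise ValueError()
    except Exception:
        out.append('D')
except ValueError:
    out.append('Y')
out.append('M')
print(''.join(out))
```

Execution trace: 'L' (inner except TypeError) → 'Y' (outer except ValueError) → 'M' (after the try/except). Output: LYM

Answer: LYM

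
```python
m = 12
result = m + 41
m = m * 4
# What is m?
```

Trace:
`m = 12` → m = 12
`result = m + 41` → result = 53
`m = m * 4` → m = 48
So m = 48

Answer: 48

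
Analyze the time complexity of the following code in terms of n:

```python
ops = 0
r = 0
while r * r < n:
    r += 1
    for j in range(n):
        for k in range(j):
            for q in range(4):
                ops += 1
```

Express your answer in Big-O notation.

Each loop level contributes: √n × n × n × 1. Multiplying the contributions gives O(n^2√n).

Answer: O(n^2√n)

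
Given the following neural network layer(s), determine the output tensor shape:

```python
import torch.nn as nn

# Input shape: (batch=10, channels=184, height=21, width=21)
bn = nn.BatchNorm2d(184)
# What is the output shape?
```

Input: (10, 184, 21, 21) -> Output: (10, 184, 21, 21)

Answer: (10, 184, 21, 21)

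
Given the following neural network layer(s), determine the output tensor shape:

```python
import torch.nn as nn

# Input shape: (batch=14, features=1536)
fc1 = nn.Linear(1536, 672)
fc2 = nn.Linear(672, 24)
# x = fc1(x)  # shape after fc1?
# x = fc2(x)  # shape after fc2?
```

Input: (14, 1536) -> after fc1: (14, 672) -> Output: (14, 24)

Answer: (14, 24)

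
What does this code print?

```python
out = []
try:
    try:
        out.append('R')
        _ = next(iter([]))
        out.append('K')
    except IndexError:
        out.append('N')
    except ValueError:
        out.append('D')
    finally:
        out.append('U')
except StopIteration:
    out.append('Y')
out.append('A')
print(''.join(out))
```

Execution trace: 'R' (inner try body) → 'U' (inner finally) → 'Y' (outer except StopIteration) → 'A' (after the try/except). Output: RUYA

Answer: RUYA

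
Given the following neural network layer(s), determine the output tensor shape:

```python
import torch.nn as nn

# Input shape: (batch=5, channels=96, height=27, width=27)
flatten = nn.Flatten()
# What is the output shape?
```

Input: (5, 96, 27, 27) -> Output: (5, 69984)

Answer: (5, 69984)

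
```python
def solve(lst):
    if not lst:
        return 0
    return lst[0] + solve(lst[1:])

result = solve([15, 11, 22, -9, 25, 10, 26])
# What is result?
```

15 + 11 + 22 + (-9) + 25 + 10 + 26 + 0 = 100

Answer: 100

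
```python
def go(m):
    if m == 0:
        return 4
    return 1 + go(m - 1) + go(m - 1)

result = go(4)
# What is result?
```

go(m) = 1 + 2·go(m-1), go(0)=4. Closed form: (4+1)·2^4 - 1 = 79.

Answer: 79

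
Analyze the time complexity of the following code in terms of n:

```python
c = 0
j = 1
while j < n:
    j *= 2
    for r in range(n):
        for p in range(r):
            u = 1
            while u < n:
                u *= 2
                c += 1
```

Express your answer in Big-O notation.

Each loop level contributes: log n × n × n × log n. Multiplying the contributions gives O(n^2 log² n).

Answer: O(n^2 log² n)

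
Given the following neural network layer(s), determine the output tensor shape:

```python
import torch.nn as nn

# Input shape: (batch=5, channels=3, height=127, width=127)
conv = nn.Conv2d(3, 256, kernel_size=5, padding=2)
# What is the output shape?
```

Input: (5, 3, 127, 127) -> Output: (5, 256, 127, 127)

Answer: (5, 256, 127, 127)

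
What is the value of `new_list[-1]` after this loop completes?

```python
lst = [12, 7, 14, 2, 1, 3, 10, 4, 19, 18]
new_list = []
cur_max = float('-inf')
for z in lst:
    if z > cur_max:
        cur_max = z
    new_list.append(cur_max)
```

Running max ends at 19
`new_list` takes the values: [] → [12] → [12, 12] → [12, 12, 14] → [12, 12, 14, 14] → [12, 12, 14, 14, 14] → [12, 12, 14, 14, 14, 14] → [12, 12, 14, 14, 14, 14, 14] → [12, 12, 14, 14, 14, 14, 14, 14] → [12, 12, 14, 14, 14, 14, 14, 14, 19] → [12, 12, 14, 14, 14, 14, 14, 14, 19, 19]
So `new_list[-1]` = 19

Answer: 19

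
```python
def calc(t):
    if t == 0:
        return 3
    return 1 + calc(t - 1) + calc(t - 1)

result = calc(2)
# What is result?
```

calc(t) = 1 + 2·calc(t-1), calc(0)=3. Closed form: (3+1)·2^2 - 1 = 15.

Answer: 15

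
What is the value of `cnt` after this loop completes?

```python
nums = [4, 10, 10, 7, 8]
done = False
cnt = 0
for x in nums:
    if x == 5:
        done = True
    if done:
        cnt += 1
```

Count elements after first 5 in [4, 10, 10, 7, 8]
`cnt` takes the values: 0

Answer: 0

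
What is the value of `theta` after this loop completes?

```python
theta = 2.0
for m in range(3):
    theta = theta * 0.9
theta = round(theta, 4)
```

Exponential decay: 2.0 * 0.9^3
`theta` takes the values: 2.0 → 1.8 → 1.62 → 1.458

Answer: 1.458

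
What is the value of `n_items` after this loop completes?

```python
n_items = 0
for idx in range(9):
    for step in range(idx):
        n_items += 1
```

Triangle number: 0+1+2+...+8
`n_items` takes the values: 0 → 1 → 2 → 3 → 4 → 5 → 6 → 7 → 8 → 9 → 10 → 11 → 12 → 13 → 14 → 15 → 16 → 17 → 18 → 19 → 20 → 21 → 22 → 23 → 24 → 25 → 26 → 27 → 28 → 29 → 30 → 31 → 32 → 33 → 34 → 35 → 36

Answer: 36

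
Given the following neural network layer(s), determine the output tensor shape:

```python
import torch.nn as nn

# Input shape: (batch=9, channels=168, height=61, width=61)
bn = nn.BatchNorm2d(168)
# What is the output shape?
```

Input: (9, 168, 61, 61) -> Output: (9, 168, 61, 61)

Answer: (9, 168, 61, 61)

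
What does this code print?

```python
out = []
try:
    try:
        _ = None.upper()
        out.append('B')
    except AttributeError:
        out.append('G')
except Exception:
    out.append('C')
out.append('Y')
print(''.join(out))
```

Execution trace: 'G' (inner except AttributeError) → 'Y' (after the try/except). Output: GY

Answer: GY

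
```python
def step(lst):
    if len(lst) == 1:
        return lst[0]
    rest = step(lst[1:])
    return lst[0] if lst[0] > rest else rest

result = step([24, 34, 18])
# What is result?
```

Recursive max over [24, 34, 18] = 34

Answer: 34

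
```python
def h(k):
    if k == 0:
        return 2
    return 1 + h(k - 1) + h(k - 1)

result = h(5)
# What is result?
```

h(k) = 1 + 2·h(k-1), h(0)=2. Closed form: (2+1)·2^5 - 1 = 95.

Answer: 95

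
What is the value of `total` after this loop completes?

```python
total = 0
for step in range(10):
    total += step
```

Sum of 0 to 9 = 45
`total` takes the values: 0 → 1 → 3 → 6 → 10 → 15 → 21 → 28 → 36 → 45

Answer: 45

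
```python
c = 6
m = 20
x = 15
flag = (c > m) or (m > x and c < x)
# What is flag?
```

Trace:
`c = 6` → c = 6
`m = 20` → m = 20
`x = 15` → x = 15
`flag = (c > m) or (m > x and c < x)` → flag = True
So flag = True

Answer: True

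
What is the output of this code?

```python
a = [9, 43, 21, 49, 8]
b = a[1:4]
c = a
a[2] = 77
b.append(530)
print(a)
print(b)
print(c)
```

Key concept: slice vs alias.
Step by step:
`a = [9, 43, 21, 49, 8]` → a = [9, 43, 21, 49, 8]
`b = a[1:4]` → b = [43, 21, 49]
`c = a` → c = [9, 43, 21, 49, 8] (same object as a)
`a[2] = 77` → a = [9, 43, 77, 49, 8] (same object as c); c = [9, 43, 77, 49, 8] (same object as a)
`b.append(530)` → b = [43, 21, 49, 530]
`print(a)` → prints [9, 43, 77, 49, 8]
`print(b)` → prints [43, 21, 49, 530]
`print(c)` → prints [9, 43, 77, 49, 8]

Answer:
[9, 43, 77, 49, 8]
[43, 21, 49, 530]
[9, 43, 77, 49, 8]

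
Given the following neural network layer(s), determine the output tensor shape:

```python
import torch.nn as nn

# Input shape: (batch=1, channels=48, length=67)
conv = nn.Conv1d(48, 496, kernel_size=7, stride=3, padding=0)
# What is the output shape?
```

Input: (1, 48, 67) -> Output: (1, 496, 21)

Answer: (1, 496, 21)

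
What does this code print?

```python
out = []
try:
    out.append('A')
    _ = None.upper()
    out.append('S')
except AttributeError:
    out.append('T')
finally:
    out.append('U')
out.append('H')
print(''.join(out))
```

Execution trace: 'A' (try body) → 'T' (except AttributeError) → 'U' (finally) → 'H' (after the try/except). Output: ATUH

Answer: ATUH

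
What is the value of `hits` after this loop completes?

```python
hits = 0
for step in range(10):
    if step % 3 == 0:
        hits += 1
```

Count numbers divisible by 3 in range(10)
`hits` takes the values: 0 → 1 → 2 → 3 → 4

Answer: 4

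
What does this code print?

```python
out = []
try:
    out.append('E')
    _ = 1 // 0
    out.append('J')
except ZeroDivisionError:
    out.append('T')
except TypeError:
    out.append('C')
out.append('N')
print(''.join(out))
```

Execution trace: 'E' (try body) → 'T' (except ZeroDivisionError) → 'N' (after the try/except). Output: ETN

Answer: ETN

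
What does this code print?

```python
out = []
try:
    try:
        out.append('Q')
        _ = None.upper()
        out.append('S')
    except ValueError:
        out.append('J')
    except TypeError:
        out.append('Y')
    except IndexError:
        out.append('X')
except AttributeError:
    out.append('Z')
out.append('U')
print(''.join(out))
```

Execution trace: 'Q' (try body) → 'Z' (outer except AttributeError) → 'U' (after the try/except). Output: QZU

Answer: QZU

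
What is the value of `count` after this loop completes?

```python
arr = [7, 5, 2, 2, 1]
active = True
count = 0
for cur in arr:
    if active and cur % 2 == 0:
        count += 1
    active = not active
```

Count even values at even positions
`count` takes the values: 0 → 1

Answer: 1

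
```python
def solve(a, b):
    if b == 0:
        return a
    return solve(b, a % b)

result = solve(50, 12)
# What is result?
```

solve(50, 12) -> solve(12, 2) -> solve(2, 0) -> 2

Answer: 2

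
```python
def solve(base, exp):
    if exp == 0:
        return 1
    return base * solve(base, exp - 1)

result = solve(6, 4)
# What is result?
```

solve(6, 4) = 6 * 6 * 6 * 6 = 1296

Answer: 1296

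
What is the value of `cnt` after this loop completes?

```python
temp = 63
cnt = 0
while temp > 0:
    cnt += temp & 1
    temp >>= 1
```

Count set bits in 63 (binary: 0b111111)
`cnt` takes the values: 0 → 1 → 2 → 3 → 4 → 5 → 6

Answer: 6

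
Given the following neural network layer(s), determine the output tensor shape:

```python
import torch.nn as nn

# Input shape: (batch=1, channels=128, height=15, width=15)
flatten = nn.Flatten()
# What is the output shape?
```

Input: (1, 128, 15, 15) -> Output: (1, 28800)

Answer: (1, 28800)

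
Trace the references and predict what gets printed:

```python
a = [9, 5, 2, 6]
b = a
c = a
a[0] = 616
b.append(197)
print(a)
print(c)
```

Key concept: multiple aliases.
Step by step:
`a = [9, 5, 2, 6]` → a = [9, 5, 2, 6]
`b = a` → b = [9, 5, 2, 6] (same object as a)
`c = a` → c = [9, 5, 2, 6] (same object as a, b)
`a[0] = 616` → a = [616, 5, 2, 6] (same object as b, c); b = [616, 5, 2, 6] (same object as a, c); c = [616, 5, 2, 6] (same object as a, b)
`b.append(197)` → a = [616, 5, 2, 6, 197] (same object as b, c); b = [616, 5, 2, 6, 197] (same object as a, c); c = [616, 5, 2, 6, 197] (same object as a, b)
`print(a)` → prints [616, 5, 2, 6, 197]
`print(c)` → prints [616, 5, 2, 6, 197]

Answer:
[616, 5, 2, 6, 197]
[616, 5, 2, 6, 197]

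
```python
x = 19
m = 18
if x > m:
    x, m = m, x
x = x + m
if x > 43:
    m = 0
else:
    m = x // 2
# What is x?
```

Trace:
`x = 19` → x = 19
`m = 18` → m = 18
`if x > m: ...` → x > m is True → x = 18; m = 19
`x = x + m` → x = 37
`if x > 43: ...` → x > 43 is False, take else branch → m = 18
So x = 37

Answer: 37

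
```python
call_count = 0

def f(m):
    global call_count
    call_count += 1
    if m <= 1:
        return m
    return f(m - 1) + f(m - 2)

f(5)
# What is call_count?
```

Calls(m) = 1 + Calls(m-1) + Calls(m-2); Calls(0)=Calls(1)=1. For m=5 this gives 15.

Answer: 15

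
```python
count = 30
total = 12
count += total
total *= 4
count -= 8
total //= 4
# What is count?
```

Trace:
`count = 30` → count = 30
`total = 12` → total = 12
`count += total` → count = 42
`total *= 4` → total = 48
`count -= 8` → count = 34
`total //= 4` → total = 12
So count = 34

Answer: 34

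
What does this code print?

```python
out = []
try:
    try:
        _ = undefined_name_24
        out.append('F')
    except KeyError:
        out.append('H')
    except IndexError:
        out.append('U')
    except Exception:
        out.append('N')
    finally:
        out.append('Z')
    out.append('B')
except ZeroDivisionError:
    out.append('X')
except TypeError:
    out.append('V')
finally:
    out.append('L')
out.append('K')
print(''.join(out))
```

Execution trace: 'N' (inner except Exception) → 'Z' (inner finally) → 'B' (try body, no exception) → 'L' (finally) → 'K' (after the try/except). Output: NZBLK

Answer: NZBLK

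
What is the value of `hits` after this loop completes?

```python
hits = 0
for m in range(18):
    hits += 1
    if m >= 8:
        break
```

Loop breaks when m reaches 8, hits is 9
`hits` takes the values: 0 → 1 → 2 → 3 → 4 → 5 → 6 → 7 → 8 → 9

Answer: 9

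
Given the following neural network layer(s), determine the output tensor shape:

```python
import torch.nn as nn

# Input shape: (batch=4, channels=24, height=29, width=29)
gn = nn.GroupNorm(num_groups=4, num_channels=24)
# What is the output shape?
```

Input: (4, 24, 29, 29) -> Output: (4, 24, 29, 29)

Answer: (4, 24, 29, 29)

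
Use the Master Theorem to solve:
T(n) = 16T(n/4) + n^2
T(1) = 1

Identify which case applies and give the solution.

a=16, b=4, f(n)=n^2. log_4(16) = 2. Since c=2 = 2, Case 2 applies: T(n) = Θ(n^log_b(a) · log n) = O(n^2 log n).

Answer: O(n^2 log n) - Case 2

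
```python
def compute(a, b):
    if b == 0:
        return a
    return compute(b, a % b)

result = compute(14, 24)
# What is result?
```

compute(14, 24) -> compute(24, 14) -> compute(14, 10) -> compute(10, 4) -> compute(4, 2) -> compute(2, 0) -> 2

Answer: 2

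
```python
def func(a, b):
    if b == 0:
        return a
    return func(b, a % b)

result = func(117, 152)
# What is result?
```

func(117, 152) -> func(152, 117) -> func(117, 35) -> func(35, 12) -> func(12, 11) -> func(11, 1) -> func(1, 0) -> 1

Answer: 1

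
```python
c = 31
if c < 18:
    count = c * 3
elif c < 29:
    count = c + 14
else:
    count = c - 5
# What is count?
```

Trace:
`c = 31` → c = 31
`if c < 18: ...` → c < 18 is False, c < 29 is False, take else branch → count = 26
So count = 26

Answer: 26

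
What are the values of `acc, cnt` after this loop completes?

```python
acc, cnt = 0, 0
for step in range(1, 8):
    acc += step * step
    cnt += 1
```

Sum of squares and count
`acc, cnt` takes the values: (0, 0) → (1, 0) → (1, 1) → (5, 1) → (5, 2) → (14, 2) → (14, 3) → (30, 3) → (30, 4) → (55, 4) → (55, 5) → (91, 5) → (91, 6) → (140, 6) → (140, 7)

Answer: 140, 7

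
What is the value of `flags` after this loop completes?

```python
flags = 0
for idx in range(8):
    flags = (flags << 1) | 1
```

Build 8 consecutive 1-bits: 0b11111111
`flags` takes the values: 0 → 1 → 3 → 7 → 15 → 31 → 63 → 127 → 255

Answer: 255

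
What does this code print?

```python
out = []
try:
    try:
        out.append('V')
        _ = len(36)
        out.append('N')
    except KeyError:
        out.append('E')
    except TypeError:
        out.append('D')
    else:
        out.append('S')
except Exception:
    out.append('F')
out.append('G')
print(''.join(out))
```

Execution trace: 'V' (inner try body) → 'D' (inner except TypeError) → 'G' (after the try/except). Output: VDG

Answer: VDG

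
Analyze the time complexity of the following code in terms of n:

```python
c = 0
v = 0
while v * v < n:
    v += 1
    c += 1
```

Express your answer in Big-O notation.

Each loop level contributes: √n. Multiplying the contributions gives O(√n).

Answer: O(√n)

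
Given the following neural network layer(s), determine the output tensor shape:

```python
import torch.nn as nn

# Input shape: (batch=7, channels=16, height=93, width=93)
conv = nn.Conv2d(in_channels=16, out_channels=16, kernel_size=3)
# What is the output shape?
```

Input: (7, 16, 93, 93) -> Output: (7, 16, 91, 91)

Answer: (7, 16, 91, 91)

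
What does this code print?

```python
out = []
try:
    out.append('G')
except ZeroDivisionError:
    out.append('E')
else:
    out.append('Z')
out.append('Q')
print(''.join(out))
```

Execution trace: 'G' (try body, no exception) → 'Z' (else) → 'Q' (after the try/except). Output: GZQ

Answer: GZQ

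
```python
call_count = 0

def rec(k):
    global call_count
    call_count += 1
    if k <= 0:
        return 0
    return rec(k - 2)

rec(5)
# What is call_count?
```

Linear recursion stepping by 2: 4 calls from k=5 down to ≤0.

Answer: 4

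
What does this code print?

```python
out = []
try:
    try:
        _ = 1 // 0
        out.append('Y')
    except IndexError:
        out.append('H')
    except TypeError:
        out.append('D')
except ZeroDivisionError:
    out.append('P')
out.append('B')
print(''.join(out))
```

Execution trace: 'P' (outer except ZeroDivisionError) → 'B' (after the try/except). Output: PB

Answer: PB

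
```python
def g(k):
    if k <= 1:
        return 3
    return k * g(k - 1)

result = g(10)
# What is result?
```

g(10) = 10 * 9 * 8 * 7 * 6 * 5 * 4 * 3 * 2 * 3 = 10886400

Answer: 10886400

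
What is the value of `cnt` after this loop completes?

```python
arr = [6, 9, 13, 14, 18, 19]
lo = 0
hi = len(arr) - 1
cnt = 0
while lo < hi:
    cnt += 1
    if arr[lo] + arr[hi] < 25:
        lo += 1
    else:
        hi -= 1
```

Steps to find pair summing to 25
`cnt` takes the values: 0 → 1 → 2 → 3 → 4 → 5

Answer: 5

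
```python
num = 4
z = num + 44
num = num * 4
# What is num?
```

Trace:
`num = 4` → num = 4
`z = num + 44` → z = 48
`num = num * 4` → num = 16
So num = 16

Answer: 16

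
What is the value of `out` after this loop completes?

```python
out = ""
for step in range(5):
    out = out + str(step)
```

Concatenate digits 0 to 4
`out` takes the values: "" → "0" → "01" → "012" → "0123" → "01234"

Answer: "01234"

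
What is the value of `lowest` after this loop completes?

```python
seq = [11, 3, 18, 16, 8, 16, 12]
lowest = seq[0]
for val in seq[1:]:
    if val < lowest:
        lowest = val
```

Minimum of [11, 3, 18, 16, 8, 16, 12]
`lowest` takes the values: 11 → 3

Answer: 3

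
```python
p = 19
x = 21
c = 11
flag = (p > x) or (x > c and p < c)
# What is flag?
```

Trace:
`p = 19` → p = 19
`x = 21` → x = 21
`c = 11` → c = 11
`flag = (p > x) or (x > c and p < c)` → flag = False
So flag = False

Answer: False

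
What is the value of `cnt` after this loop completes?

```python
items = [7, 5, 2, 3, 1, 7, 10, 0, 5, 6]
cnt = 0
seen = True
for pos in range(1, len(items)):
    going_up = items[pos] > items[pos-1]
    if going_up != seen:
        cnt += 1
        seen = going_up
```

Count direction changes in [7, 5, 2, 3, 1, 7, 10, 0, 5, 6]
`cnt` takes the values: 0 → 1 → 2 → 3 → 4 → 5 → 6

Answer: 6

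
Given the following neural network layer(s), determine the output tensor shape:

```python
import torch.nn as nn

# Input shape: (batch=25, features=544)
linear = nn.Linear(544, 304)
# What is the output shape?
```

Input: (25, 544) -> Output: (25, 304)

Answer: (25, 304)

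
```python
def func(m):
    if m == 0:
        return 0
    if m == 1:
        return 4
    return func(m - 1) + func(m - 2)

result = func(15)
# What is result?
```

Build up from base cases: func(0)=0, func(1)=4, func(2)=4, func(3)=8, func(4)=12, func(5)=20, func(6)=32, ..., func(15)=2440

Answer: 2440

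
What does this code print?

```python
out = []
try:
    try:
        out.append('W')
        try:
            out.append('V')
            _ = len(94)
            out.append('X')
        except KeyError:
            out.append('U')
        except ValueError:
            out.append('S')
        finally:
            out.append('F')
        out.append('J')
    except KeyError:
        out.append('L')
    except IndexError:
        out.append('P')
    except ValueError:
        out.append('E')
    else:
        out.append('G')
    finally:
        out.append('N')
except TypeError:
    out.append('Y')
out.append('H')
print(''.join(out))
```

Execution trace: 'W' (try body) → 'V' (inner try body) → 'F' (inner finally) → 'N' (finally) → 'Y' (outer except TypeError) → 'H' (after the try/except). Output: WVFNYH

Answer: WVFNYH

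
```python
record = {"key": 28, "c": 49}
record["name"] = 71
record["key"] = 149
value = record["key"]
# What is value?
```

Trace:
`record = {"key": 28, "c": 49}` → record = {'key': 28, 'c': 49}
`record["name"] = 71` → record = {'key': 28, 'c': 49, 'name': 71}
`record["key"] = 149` → record = {'key': 149, 'c': 49, 'name': 71}
`value = record["key"]` → value = 149
So value = 149

Answer: 149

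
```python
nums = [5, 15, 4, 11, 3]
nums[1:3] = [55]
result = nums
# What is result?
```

Trace:
`nums = [5, 15, 4, 11, 3]` → nums = [5, 15, 4, 11, 3]
`nums[1:3] = [55]` → nums = [5, 55, 11, 3]
`result = nums` → result = [5, 55, 11, 3]
So result = [5, 55, 11, 3]

Answer: [5, 55, 11, 3]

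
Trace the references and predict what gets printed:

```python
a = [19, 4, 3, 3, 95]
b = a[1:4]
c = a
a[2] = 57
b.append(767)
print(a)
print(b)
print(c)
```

Key concept: slice vs alias.
Step by step:
`a = [19, 4, 3, 3, 95]` → a = [19, 4, 3, 3, 95]
`b = a[1:4]` → b = [4, 3, 3]
`c = a` → c = [19, 4, 3, 3, 95] (same object as a)
`a[2] = 57` → a = [19, 4, 57, 3, 95] (same object as c); c = [19, 4, 57, 3, 95] (same object as a)
`b.append(767)` → b = [4, 3, 3, 767]
`print(a)` → prints [19, 4, 57, 3, 95]
`print(b)` → prints [4, 3, 3, 767]
`print(c)` → prints [19, 4, 57, 3, 95]

Answer:
[19, 4, 57, 3, 95]
[4, 3, 3, 767]
[19, 4, 57, 3, 95]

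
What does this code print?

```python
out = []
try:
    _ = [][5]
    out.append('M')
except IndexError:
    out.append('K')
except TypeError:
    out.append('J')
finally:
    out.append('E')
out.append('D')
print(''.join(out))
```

Execution trace: 'K' (except IndexError) → 'E' (finally) → 'D' (after the try/except). Output: KED

Answer: KED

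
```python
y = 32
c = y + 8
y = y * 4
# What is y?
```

Trace:
`y = 32` → y = 32
`c = y + 8` → c = 40
`y = y * 4` → y = 128
So y = 128

Answer: 128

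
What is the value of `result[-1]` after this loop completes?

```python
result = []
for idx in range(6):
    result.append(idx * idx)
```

Last element of squares 0 to 5
`result` takes the values: [] → [0] → [0, 1] → [0, 1, 4] → [0, 1, 4, 9] → [0, 1, 4, 9, 16] → [0, 1, 4, 9, 16, 25]
So `result[-1]` = 25

Answer: 25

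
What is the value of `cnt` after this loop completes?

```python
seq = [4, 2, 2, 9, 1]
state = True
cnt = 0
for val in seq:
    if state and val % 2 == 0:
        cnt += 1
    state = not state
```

Count even values at even positions
`cnt` takes the values: 0 → 1 → 2

Answer: 2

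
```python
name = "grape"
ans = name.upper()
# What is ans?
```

Trace:
`name = "grape"` → name = 'grape'
`ans = name.upper()` → ans = 'GRAPE'
So ans = 'GRAPE'

Answer: 'GRAPE'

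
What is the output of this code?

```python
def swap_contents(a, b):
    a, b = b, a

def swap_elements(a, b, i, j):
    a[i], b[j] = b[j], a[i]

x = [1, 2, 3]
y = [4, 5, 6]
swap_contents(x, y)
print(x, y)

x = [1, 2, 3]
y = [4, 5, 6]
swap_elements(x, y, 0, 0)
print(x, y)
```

Key concept: parameter rebinding vs mutation.
Step by step:
`x = [1, 2, 3]` → x = [1, 2, 3]
`y = [4, 5, 6]` → y = [4, 5, 6]
`swap_contents(x, y)` → no visible change to tracked variables
`print(x, y)` → prints [1, 2, 3] [4, 5, 6]
`x = [1, 2, 3]` → x = [1, 2, 3]
`y = [4, 5, 6]` → y = [4, 5, 6]
`swap_elements(x, y, 0, 0)` → x = [4, 2, 3]; y = [1, 5, 6]
`print(x, y)` → prints [4, 2, 3] [1, 5, 6]

Answer:
[1, 2, 3] [4, 5, 6]
[4, 2, 3] [1, 5, 6]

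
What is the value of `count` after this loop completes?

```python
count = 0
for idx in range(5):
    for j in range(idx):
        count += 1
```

Triangle number: 0+1+2+...+4
`count` takes the values: 0 → 1 → 2 → 3 → 4 → 5 → 6 → 7 → 8 → 9 → 10

Answer: 10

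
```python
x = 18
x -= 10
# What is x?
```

Trace:
`x = 18` → x = 18
`x -= 10` → x = 8
So x = 8

Answer: 8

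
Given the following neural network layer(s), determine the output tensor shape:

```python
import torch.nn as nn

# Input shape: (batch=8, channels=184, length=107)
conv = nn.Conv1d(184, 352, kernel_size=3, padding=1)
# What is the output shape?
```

Input: (8, 184, 107) -> Output: (8, 352, 107)

Answer: (8, 352, 107)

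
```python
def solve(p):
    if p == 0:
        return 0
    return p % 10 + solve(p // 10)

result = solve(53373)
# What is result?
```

Sum of digits of 53373: 3 + 7 + 3 + 3 + 5 = 21

Answer: 21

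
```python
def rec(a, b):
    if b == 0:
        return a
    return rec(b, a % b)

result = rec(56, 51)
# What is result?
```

rec(56, 51) -> rec(51, 5) -> rec(5, 1) -> rec(1, 0) -> 1

Answer: 1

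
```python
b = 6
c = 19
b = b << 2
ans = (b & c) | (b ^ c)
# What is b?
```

Trace:
`b = 6` → b = 6
`c = 19` → c = 19
`b = b << 2` → b = 24
`ans = (b & c) | (b ^ c)` → ans = 27
So b = 24

Answer: 24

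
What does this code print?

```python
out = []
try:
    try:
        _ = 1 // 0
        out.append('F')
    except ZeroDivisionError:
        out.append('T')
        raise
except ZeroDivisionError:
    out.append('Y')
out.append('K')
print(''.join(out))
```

Execution trace: 'T' (inner except ZeroDivisionError) → 'Y' (outer except ZeroDivisionError) → 'K' (after the try/except). Output: TYK

Answer: TYK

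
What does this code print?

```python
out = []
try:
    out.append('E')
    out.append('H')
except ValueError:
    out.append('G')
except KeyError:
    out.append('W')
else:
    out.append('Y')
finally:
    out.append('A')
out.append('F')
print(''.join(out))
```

Execution trace: 'E' (try body) → 'H' (try body, no exception) → 'Y' (else) → 'A' (finally) → 'F' (after the try/except). Output: EHYAF

Answer: EHYAF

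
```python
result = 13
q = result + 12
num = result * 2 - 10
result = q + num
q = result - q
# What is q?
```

Trace:
`result = 13` → result = 13
`q = result + 12` → q = 25
`num = result * 2 - 10` → num = 16
`result = q + num` → result = 41
`q = result - q` → q = 16
So q = 16

Answer: 16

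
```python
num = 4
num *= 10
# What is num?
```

Trace:
`num = 4` → num = 4
`num *= 10` → num = 40
So num = 40

Answer: 40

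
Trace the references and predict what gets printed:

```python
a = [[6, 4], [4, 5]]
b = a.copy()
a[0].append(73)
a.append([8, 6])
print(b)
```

Key concept: shallow copy with nested lists.
Step by step:
`a = [[6, 4], [4, 5]]` → a = [[6, 4], [4, 5]]
`b = a.copy()` → b = [[6, 4], [4, 5]]
`a[0].append(73)` → a = [[6, 4, 73], [4, 5]]; b = [[6, 4, 73], [4, 5]]
`a.append([8, 6])` → a = [[6, 4, 73], [4, 5], [8, 6]]
`print(b)` → prints [[6, 4, 73], [4, 5]]

Answer: [[6, 4, 73], [4, 5]]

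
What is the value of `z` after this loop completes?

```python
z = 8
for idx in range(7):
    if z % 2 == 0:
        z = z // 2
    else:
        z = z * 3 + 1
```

Collatz-style transformation from 8
`z` takes the values: 8 → 4 → 2 → 1 → 4 → 2 → 1 → 4

Answer: 4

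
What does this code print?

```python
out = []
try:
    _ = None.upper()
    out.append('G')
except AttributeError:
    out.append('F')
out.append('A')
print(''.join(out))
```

Execution trace: 'F' (except AttributeError) → 'A' (after the try/except). Output: FA

Answer: FA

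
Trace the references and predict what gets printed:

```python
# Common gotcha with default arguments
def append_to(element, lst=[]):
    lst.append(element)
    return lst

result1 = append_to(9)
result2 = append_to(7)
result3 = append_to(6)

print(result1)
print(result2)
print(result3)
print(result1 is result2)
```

Key concept: mutable default argument gotcha.
Step by step:
`result1 = append_to(9)` → result1 = [9]
`result2 = append_to(7)` → result1 = [9, 7] (same object as result2); result2 = [9, 7] (same object as result1)
`result3 = append_to(6)` → result1 = [9, 7, 6] (same object as result2, result3); result2 = [9, 7, 6] (same object as result1, result3); result3 = [9, 7, 6] (same object as result1, result2)
`print(result1)` → prints [9, 7, 6]
`print(result2)` → prints [9, 7, 6]
`print(result3)` → prints [9, 7, 6]
`print(result1 is result2)` → prints True

Answer:
[9, 7, 6]
[9, 7, 6]
[9, 7, 6]
True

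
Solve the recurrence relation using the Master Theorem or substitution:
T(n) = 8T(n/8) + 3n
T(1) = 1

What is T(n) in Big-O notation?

By Master Theorem: a=8, b=8, f(n)=3n. Since log_8(8) = 1 and f(n) = Θ(n^1), Case 2 applies. T(n) = O(n log n).

Answer: O(n log n)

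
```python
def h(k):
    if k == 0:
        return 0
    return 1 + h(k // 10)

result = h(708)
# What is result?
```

Count of digits of 708: 3

Answer: 3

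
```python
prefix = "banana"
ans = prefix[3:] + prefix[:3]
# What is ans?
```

Trace:
`prefix = "banana"` → prefix = 'banana'
`ans = prefix[3:] + prefix[:3]` → ans = 'anaban'
So ans = 'anaban'

Answer: 'anaban'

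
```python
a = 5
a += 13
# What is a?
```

Trace:
`a = 5` → a = 5
`a += 13` → a = 18
So a = 18

Answer: 18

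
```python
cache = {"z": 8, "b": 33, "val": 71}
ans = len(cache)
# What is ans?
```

Trace:
`cache = {"z": 8, "b": 33, "val": 71}` → cache = {'z': 8, 'b': 33, 'val': 71}
`ans = len(cache)` → ans = 3
So ans = 3

Answer: 3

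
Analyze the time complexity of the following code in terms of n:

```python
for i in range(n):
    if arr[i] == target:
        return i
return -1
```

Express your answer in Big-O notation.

This is Linear search in an array. Time complexity: O(n).

Answer: O(n)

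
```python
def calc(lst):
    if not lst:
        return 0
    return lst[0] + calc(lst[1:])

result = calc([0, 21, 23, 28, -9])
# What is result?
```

0 + 21 + 23 + 28 + (-9) + 0 = 63

Answer: 63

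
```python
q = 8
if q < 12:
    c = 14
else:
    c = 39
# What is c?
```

Trace:
`q = 8` → q = 8
`if q < 12: ...` → q < 12 is True → c = 14
So c = 14

Answer: 14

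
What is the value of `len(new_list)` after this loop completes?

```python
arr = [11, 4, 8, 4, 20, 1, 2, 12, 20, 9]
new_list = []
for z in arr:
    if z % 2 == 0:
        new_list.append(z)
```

Count even numbers in [11, 4, 8, 4, 20, 1, 2, 12, 20, 9]
`new_list` takes the values: [] → [4] → [4, 8] → [4, 8, 4] → [4, 8, 4, 20] → [4, 8, 4, 20, 2] → [4, 8, 4, 20, 2, 12] → [4, 8, 4, 20, 2, 12, 20]
So `len(new_list)` = 7

Answer: 7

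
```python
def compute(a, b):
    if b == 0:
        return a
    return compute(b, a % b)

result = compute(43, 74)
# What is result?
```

compute(43, 74) -> compute(74, 43) -> compute(43, 31) -> compute(31, 12) -> compute(12, 7) -> compute(7, 5) -> compute(5, 2) -> compute(2, 1) -> compute(1, 0) -> 1

Answer: 1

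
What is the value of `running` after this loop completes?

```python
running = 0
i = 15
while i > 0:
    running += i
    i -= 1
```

Sum 15 down to 1
`running` takes the values: 0 → 15 → 29 → 42 → 54 → 65 → 75 → 84 → 92 → 99 → 105 → 110 → 114 → 117 → 119 → 120

Answer: 120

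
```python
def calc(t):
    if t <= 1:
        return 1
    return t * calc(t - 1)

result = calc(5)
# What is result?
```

calc(5) = 5 * 4 * 3 * 2 * 1 = 120

Answer: 120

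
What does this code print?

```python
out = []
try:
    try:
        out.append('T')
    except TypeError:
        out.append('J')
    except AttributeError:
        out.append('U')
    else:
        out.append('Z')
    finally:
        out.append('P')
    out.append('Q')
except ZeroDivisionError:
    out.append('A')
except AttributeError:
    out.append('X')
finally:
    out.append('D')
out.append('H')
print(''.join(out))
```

Execution trace: 'T' (inner try body, no exception) → 'Z' (inner else) → 'P' (inner finally) → 'Q' (try body, no exception) → 'D' (finally) → 'H' (after the try/except). Output: TZPQDH

Answer: TZPQDH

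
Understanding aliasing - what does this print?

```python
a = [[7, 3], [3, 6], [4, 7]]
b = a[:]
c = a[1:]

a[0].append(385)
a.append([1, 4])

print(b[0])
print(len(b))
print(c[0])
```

Key concept: slice with nested mutation.
Step by step:
`a = [[7, 3], [3, 6], [4, 7]]` → a = [[7, 3], [3, 6], [4, 7]]
`b = a[:]` → b = [[7, 3], [3, 6], [4, 7]]
`c = a[1:]` → c = [[3, 6], [4, 7]]
`a[0].append(385)` → a = [[7, 3, 385], [3, 6], [4, 7]]; b = [[7, 3, 385], [3, 6], [4, 7]]
`a.append([1, 4])` → a = [[7, 3, 385], [3, 6], [4, 7], [1, 4]]
`print(b[0])` → prints [7, 3, 385]
`print(len(b))` → prints 3
`print(c[0])` → prints [3, 6]

Answer:
[7, 3, 385]
3
[3, 6]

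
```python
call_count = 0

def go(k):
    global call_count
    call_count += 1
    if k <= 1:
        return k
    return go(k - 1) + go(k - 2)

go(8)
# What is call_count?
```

Calls(k) = 1 + Calls(k-1) + Calls(k-2); Calls(0)=Calls(1)=1. For k=8 this gives 67.

Answer: 67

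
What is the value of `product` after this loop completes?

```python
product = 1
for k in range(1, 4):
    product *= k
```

3! = 6
`product` takes the values: 1 → 2 → 6

Answer: 6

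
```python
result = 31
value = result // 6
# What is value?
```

Trace:
`result = 31` → result = 31
`value = result // 6` → value = 5
So value = 5

Answer: 5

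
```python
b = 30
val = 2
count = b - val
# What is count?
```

Trace:
`b = 30` → b = 30
`val = 2` → val = 2
`count = b - val` → count = 28
So count = 28

Answer: 28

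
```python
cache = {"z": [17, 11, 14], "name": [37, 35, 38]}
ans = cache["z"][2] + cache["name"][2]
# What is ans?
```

Trace:
`cache = {"z": [17, 11, 14], "name": [37, 35, 38]}` → cache = {'z': [17, 11, 14], 'name': [37, 35, 38]}
`ans = cache["z"][2] + cache["name"][2]` → ans = 52
So ans = 52

Answer: 52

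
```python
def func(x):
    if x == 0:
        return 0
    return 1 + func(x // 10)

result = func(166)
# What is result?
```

Count of digits of 166: 3

Answer: 3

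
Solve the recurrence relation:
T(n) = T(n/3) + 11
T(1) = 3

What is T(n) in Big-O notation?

Each step divides n by 3 and adds 11. After log_3(n) steps we reach T(1)=3. So T(n) = 11·log_3(n) + 3 = O(log n).

Answer: O(log n)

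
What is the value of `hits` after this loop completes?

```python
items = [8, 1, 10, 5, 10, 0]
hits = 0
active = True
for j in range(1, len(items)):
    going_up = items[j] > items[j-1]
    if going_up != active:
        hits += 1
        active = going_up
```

Count direction changes in [8, 1, 10, 5, 10, 0]
`hits` takes the values: 0 → 1 → 2 → 3 → 4 → 5

Answer: 5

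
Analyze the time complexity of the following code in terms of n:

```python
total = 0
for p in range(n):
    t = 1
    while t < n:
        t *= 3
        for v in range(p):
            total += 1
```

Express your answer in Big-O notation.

Each loop level contributes: n × log n × n. Multiplying the contributions gives O(n^2 log n).

Answer: O(n^2 log n)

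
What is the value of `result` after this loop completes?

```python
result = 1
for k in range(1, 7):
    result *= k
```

6! = 720
`result` takes the values: 1 → 2 → 6 → 24 → 120 → 720

Answer: 720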